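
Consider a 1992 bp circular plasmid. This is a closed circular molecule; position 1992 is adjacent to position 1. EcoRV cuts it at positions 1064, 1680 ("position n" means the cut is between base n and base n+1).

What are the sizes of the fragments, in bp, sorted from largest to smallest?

1376, 616 bp

Circular molecule, 2 cuts → 2 fragments:
  1680 − 1064 = 616 bp
  wrap: 1992 − 1680 + 1064 = 1376 bp
Sorted largest to smallest: 1376, 616 bp.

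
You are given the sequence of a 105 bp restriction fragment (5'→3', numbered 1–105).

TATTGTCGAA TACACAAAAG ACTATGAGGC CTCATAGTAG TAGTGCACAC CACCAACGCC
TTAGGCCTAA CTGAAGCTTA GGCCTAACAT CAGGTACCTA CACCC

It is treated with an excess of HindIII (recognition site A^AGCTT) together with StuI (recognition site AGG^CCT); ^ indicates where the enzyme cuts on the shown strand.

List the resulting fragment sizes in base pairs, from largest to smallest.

36, 29, 23, 9, 8 bp

The HindIII site (AAGCTT) starts at position 74.
HindIII cuts after the first base of each site, so after position 74.
StuI sites (AGGCCT) start at positions 27, 63, 80.
StuI cuts after base 3 of each site, so after positions 29, 65, 82.
Combined cut positions: 29, 65, 74, 82.
Linear molecule, 4 cuts → 5 fragments:
  1–29 → 29 bp
  30–65 → 36 bp
  66–74 → 9 bp
  75–82 → 8 bp
  83–105 → 23 bp
Sorted largest to smallest: 36, 29, 23, 9, 8 bp.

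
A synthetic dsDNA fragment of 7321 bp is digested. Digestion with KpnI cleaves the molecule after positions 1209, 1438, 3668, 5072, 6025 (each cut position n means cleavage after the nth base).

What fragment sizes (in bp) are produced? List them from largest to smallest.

2230, 1404, 1296, 1209, 953, 229 bp

Linear molecule, 5 cuts → 6 fragments:
  1209 − 0 = 1209 bp
  1438 − 1209 = 229 bp
  3668 − 1438 = 2230 bp
  5072 − 3668 = 1404 bp
  6025 − 5072 = 953 bp
  7321 − 6025 = 1296 bp
Sorted largest to smallest: 2230, 1404, 1296, 1209, 953, 229 bp.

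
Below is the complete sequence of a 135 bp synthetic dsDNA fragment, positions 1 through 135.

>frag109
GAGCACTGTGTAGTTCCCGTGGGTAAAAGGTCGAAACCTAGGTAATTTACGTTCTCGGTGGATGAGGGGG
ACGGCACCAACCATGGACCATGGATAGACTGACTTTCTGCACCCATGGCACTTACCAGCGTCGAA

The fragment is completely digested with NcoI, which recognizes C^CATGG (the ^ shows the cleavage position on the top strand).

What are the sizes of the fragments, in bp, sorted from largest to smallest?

81, 25, 22, 7 bp

NcoI sites (CCATGG) start at positions 81, 88, 113.
NcoI cuts after the first base of each site, so after positions 81, 88, 113.
Linear molecule, 3 cuts → 4 fragments:
  1–81 → 81 bp
  82–88 → 7 bp
  89–113 → 25 bp
  114–135 → 22 bp
Sorted largest to smallest: 81, 25, 22, 7 bp.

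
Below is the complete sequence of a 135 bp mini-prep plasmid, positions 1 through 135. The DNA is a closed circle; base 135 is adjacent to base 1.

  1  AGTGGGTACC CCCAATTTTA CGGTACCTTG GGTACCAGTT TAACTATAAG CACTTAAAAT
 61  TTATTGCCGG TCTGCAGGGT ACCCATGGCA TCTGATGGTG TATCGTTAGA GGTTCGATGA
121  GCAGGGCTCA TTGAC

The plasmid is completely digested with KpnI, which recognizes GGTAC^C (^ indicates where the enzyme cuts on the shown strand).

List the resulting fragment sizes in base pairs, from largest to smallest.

62, 47, 17, 9 bp

KpnI sites (GGTACC) start at positions 5, 22, 31, 78.
KpnI cuts after base 5 of each site (before the last base), so after positions 9, 26, 35, 82.
Circular molecule, 4 cuts → 4 fragments:
  10–26 → 17 bp
  27–35 → 9 bp
  36–82 → 47 bp
  83–135 then 1–9 → 53 + 9 = 62 bp
Sorted largest to smallest: 62, 47, 17, 9 bp.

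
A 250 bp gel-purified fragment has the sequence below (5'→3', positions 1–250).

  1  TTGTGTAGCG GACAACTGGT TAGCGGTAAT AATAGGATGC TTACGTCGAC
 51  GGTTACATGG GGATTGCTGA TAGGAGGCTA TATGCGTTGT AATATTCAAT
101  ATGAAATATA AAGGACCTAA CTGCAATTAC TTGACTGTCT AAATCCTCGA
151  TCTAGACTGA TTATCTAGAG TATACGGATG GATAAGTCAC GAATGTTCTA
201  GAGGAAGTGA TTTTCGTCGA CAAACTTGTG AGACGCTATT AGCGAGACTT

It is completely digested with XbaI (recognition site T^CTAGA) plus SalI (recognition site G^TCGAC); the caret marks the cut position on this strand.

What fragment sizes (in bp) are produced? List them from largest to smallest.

106, 45, 34, 33, 19, 13 bp

XbaI sites (TCTAGA) start at positions 151, 164, 197.
XbaI cuts after the first base of each site, so after positions 151, 164, 197.
SalI sites (GTCGAC) start at positions 45, 216.
SalI cuts after the first base of each site, so after positions 45, 216.
Combined cut positions: 45, 151, 164, 197, 216.
Linear molecule, 5 cuts → 6 fragments:
  1–45 → 45 bp
  46–151 → 106 bp
  152–164 → 13 bp
  165–197 → 33 bp
  198–216 → 19 bp
  217–250 → 34 bp
Sorted largest to smallest: 106, 45, 34, 33, 19, 13 bp.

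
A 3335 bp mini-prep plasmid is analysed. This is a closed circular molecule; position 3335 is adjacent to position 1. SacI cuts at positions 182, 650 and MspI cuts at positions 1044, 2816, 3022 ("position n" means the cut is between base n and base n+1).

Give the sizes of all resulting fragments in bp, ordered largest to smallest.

1772, 495, 468, 394, 206 bp

Combined cut positions (sorted): 182, 650, 1044, 2816, 3022.
Circular molecule, 5 cuts → 5 fragments:
  650 − 182 = 468 bp
  1044 − 650 = 394 bp
  2816 − 1044 = 1772 bp
  3022 − 2816 = 206 bp
  wrap: 3335 − 3022 + 182 = 495 bp
Sorted largest to smallest: 1772, 495, 468, 394, 206 bp.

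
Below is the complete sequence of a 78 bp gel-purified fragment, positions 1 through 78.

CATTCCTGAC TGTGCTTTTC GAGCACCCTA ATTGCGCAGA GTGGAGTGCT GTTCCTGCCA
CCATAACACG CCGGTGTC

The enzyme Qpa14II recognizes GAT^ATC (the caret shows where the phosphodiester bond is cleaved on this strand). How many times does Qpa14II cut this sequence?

No occurrence of GATATC is present in the sequence.
Qpa14II does not cut: 0 sites.

0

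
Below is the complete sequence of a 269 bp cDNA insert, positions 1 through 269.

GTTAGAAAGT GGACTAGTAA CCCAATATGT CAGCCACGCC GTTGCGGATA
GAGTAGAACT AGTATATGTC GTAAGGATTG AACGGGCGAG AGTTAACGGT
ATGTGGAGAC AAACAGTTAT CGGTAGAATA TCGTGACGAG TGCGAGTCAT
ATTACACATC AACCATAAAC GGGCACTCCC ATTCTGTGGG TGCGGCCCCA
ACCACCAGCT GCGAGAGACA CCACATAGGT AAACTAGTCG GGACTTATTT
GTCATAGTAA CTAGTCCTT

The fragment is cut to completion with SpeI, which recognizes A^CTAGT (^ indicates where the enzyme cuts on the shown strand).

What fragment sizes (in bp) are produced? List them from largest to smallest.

SpeI sites (ACTAGT) start at positions 13, 58, 233, 260.
SpeI cuts after the first base of each site, so after positions 13, 58, 233, 260.
Linear molecule, 4 cuts → 5 fragments:
  1–13 → 13 bp
  14–58 → 45 bp
  59–233 → 175 bp
  234–260 → 27 bp
  261–269 → 9 bp
Sorted largest to smallest: 175, 45, 27, 13, 9 bp.

175, 45, 27, 13, 9 bp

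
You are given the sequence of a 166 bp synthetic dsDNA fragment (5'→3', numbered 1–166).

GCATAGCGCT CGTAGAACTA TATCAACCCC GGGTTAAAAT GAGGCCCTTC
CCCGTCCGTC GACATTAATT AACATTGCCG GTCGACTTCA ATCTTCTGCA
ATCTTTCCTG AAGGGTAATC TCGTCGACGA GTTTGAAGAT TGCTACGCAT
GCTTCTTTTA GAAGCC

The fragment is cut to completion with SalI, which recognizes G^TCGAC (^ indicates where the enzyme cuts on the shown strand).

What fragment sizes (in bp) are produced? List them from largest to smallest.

SalI sites (GTCGAC) start at positions 58, 81, 123.
SalI cuts after the first base of each site, so after positions 58, 81, 123.
Linear molecule, 3 cuts → 4 fragments:
  1–58 → 58 bp
  59–81 → 23 bp
  82–123 → 42 bp
  124–166 → 43 bp
Sorted largest to smallest: 58, 43, 42, 23 bp.

58, 43, 42, 23 bp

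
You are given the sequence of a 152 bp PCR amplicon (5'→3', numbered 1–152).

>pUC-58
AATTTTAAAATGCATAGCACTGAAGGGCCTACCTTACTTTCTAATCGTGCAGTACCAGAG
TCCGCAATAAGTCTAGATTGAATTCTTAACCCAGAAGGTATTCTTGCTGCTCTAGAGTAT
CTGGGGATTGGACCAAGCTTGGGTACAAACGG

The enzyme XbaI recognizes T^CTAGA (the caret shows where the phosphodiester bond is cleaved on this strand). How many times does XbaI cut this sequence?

TCTAGA occurs starting at positions 72, 111.
XbaI cuts at 2 sites.

2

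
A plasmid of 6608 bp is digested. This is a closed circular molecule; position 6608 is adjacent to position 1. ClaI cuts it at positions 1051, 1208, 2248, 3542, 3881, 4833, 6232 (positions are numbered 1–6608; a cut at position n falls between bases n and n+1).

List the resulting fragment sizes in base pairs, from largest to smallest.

Circular molecule, 7 cuts → 7 fragments:
  1208 − 1051 = 157 bp
  2248 − 1208 = 1040 bp
  3542 − 2248 = 1294 bp
  3881 − 3542 = 339 bp
  4833 − 3881 = 952 bp
  6232 − 4833 = 1399 bp
  wrap: 6608 − 6232 + 1051 = 1427 bp
Sorted largest to smallest: 1427, 1399, 1294, 1040, 952, 339, 157 bp.

1427, 1399, 1294, 1040, 952, 339, 157 bp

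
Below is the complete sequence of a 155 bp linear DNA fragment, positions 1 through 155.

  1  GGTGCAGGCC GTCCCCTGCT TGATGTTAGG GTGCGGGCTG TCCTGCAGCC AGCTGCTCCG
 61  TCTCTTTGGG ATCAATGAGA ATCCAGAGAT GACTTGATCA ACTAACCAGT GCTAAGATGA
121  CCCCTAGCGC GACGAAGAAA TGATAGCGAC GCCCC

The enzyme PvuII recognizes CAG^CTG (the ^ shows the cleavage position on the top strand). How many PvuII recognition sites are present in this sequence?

1

CAGCTG occurs starting at position 50.
PvuII cuts at 1 site.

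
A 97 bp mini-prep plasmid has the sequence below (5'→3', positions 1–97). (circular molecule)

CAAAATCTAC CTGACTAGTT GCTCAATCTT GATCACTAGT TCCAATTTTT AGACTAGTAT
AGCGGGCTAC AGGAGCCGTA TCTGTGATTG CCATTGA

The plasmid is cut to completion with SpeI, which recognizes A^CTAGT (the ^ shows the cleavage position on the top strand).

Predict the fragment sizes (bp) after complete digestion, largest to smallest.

58, 21, 18 bp

SpeI sites (ACTAGT) start at positions 14, 35, 53.
SpeI cuts after the first base of each site, so after positions 14, 35, 53.
Circular molecule, 3 cuts → 3 fragments:
  15–35 → 21 bp
  36–53 → 18 bp
  54–97 then 1–14 → 44 + 14 = 58 bp
Sorted largest to smallest: 58, 21, 18 bp.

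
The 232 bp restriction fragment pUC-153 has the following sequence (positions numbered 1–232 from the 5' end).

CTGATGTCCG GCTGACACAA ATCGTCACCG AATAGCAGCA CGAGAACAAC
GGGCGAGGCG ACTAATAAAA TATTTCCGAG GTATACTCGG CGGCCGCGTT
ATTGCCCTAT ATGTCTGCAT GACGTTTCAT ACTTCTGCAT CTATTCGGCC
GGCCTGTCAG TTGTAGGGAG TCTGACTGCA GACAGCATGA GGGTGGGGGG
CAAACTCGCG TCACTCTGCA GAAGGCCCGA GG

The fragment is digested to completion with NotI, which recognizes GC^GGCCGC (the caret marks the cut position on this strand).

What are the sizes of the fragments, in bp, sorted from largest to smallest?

141, 91 bp

The NotI site (GCGGCCGC) starts at position 90.
NotI cuts after base 2 of each site, so after position 91.
Linear molecule, 1 cut → 2 fragments:
  1–91 → 91 bp
  92–232 → 141 bp
Sorted largest to smallest: 141, 91 bp.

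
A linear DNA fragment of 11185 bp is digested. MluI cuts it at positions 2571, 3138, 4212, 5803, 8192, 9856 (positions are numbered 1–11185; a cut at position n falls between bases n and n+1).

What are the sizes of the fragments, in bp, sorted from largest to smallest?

2571, 2389, 1664, 1591, 1329, 1074, 567 bp

Linear molecule, 6 cuts → 7 fragments:
  2571 − 0 = 2571 bp
  3138 − 2571 = 567 bp
  4212 − 3138 = 1074 bp
  5803 − 4212 = 1591 bp
  8192 − 5803 = 2389 bp
  9856 − 8192 = 1664 bp
  11185 − 9856 = 1329 bp
Sorted largest to smallest: 2571, 2389, 1664, 1591, 1329, 1074, 567 bp.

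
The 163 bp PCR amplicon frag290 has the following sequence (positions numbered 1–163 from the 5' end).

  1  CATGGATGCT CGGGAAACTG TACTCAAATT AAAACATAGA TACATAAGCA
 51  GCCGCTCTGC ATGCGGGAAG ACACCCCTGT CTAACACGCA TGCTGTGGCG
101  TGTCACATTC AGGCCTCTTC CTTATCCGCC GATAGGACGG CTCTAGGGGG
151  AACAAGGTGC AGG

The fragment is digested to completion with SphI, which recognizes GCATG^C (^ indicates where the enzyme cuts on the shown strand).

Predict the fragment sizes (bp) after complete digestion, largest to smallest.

SphI sites (GCATGC) start at positions 59, 88.
SphI cuts after base 5 of each site (before the last base), so after positions 63, 92.
Linear molecule, 2 cuts → 3 fragments:
  1–63 → 63 bp
  64–92 → 29 bp
  93–163 → 71 bp
Sorted largest to smallest: 71, 63, 29 bp.

71, 63, 29 bp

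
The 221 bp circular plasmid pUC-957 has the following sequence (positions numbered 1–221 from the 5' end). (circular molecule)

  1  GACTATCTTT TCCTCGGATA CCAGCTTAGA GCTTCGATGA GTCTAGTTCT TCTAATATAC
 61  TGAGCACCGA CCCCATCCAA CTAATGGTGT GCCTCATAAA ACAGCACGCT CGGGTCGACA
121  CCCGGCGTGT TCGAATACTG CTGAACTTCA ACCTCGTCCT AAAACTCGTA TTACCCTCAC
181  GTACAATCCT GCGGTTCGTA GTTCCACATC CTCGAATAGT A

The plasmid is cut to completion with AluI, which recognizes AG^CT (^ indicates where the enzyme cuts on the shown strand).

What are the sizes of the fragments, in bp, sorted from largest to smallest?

214, 7 bp

AluI sites (AGCT) start at positions 23, 30.
AluI cuts after base 2 of each site, so after positions 24, 31.
Circular molecule, 2 cuts → 2 fragments:
  25–31 → 7 bp
  32–221 then 1–24 → 190 + 24 = 214 bp
Sorted largest to smallest: 214, 7 bp.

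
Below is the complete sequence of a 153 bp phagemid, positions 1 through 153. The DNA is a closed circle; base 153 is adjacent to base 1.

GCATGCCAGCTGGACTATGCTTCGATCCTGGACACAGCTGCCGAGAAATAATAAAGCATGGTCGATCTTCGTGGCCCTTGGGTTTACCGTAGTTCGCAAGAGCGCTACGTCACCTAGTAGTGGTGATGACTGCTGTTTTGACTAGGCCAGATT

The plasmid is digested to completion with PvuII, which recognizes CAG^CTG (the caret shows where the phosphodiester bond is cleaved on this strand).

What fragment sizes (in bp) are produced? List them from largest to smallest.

125, 28 bp

PvuII sites (CAGCTG) start at positions 7, 35.
PvuII cuts after base 3 of each site, so after positions 9, 37.
Circular molecule, 2 cuts → 2 fragments:
  10–37 → 28 bp
  38–153 then 1–9 → 116 + 9 = 125 bp
Sorted largest to smallest: 125, 28 bp.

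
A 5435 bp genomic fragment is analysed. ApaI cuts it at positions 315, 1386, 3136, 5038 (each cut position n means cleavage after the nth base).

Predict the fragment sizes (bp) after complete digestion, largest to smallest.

Linear molecule, 4 cuts → 5 fragments:
  315 − 0 = 315 bp
  1386 − 315 = 1071 bp
  3136 − 1386 = 1750 bp
  5038 − 3136 = 1902 bp
  5435 − 5038 = 397 bp
Sorted largest to smallest: 1902, 1750, 1071, 397, 315 bp.

1902, 1750, 1071, 397, 315 bp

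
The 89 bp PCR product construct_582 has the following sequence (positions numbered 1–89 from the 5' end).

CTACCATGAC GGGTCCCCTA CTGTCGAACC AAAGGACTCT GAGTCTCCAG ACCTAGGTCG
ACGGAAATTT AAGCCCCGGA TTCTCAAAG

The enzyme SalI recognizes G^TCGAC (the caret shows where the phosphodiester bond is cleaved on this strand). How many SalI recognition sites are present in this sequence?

GTCGAC occurs starting at position 57.
SalI cuts at 1 site.

1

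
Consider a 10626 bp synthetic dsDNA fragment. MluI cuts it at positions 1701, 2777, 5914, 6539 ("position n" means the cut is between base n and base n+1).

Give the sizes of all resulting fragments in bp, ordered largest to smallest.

Linear molecule, 4 cuts → 5 fragments:
  1701 − 0 = 1701 bp
  2777 − 1701 = 1076 bp
  5914 − 2777 = 3137 bp
  6539 − 5914 = 625 bp
  10626 − 6539 = 4087 bp
Sorted largest to smallest: 4087, 3137, 1701, 1076, 625 bp.

4087, 3137, 1701, 1076, 625 bp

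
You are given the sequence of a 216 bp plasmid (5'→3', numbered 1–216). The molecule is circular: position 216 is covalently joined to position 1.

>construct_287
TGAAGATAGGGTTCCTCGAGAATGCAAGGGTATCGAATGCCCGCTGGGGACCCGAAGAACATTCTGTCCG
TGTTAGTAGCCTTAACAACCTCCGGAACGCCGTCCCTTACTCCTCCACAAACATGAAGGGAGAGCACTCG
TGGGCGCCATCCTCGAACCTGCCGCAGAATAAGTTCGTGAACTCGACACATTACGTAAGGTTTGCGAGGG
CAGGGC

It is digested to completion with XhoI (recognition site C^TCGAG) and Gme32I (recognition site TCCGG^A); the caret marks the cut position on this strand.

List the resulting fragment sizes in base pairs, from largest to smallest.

136, 80 bp

The XhoI site (CTCGAG) starts at position 15.
XhoI cuts after the first base of each site, so after position 15.
The Gme32I site (TCCGGA) starts at position 91.
Gme32I cuts after base 5 of each site (before the last base), so after position 95.
Combined cut positions: 15, 95.
Circular molecule, 2 cuts → 2 fragments:
  16–95 → 80 bp
  96–216 then 1–15 → 121 + 15 = 136 bp
Sorted largest to smallest: 136, 80 bp.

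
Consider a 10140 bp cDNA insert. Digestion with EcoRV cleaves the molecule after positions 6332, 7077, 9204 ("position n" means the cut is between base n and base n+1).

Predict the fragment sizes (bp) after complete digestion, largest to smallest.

Linear molecule, 3 cuts → 4 fragments:
  6332 − 0 = 6332 bp
  7077 − 6332 = 745 bp
  9204 − 7077 = 2127 bp
  10140 − 9204 = 936 bp
Sorted largest to smallest: 6332, 2127, 936, 745 bp.

6332, 2127, 936, 745 bp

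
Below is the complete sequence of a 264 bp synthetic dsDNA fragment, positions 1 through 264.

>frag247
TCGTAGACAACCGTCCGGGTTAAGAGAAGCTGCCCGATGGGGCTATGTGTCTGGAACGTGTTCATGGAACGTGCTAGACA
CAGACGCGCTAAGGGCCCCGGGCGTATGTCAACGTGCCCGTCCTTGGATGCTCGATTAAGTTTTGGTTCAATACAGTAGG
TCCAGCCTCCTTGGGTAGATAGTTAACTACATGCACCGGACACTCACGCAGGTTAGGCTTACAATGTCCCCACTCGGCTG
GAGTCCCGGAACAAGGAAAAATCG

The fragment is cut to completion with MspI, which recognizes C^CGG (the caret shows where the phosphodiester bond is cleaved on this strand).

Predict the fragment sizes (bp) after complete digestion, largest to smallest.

98, 83, 50, 18, 15 bp

MspI sites (CCGG) start at positions 15, 98, 196, 246.
MspI cuts after the first base of each site, so after positions 15, 98, 196, 246.
Linear molecule, 4 cuts → 5 fragments:
  1–15 → 15 bp
  16–98 → 83 bp
  99–196 → 98 bp
  197–246 → 50 bp
  247–264 → 18 bp
Sorted largest to smallest: 98, 83, 50, 18, 15 bp.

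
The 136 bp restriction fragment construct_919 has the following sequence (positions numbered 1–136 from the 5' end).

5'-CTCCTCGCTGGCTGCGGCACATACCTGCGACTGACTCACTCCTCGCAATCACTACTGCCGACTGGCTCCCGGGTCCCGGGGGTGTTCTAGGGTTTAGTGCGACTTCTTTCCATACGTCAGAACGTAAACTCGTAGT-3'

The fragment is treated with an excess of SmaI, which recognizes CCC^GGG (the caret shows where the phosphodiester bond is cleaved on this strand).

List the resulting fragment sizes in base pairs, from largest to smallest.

70, 59, 7 bp

SmaI sites (CCCGGG) start at positions 68, 75.
SmaI cuts after base 3 of each site, so after positions 70, 77.
Linear molecule, 2 cuts → 3 fragments:
  1–70 → 70 bp
  71–77 → 7 bp
  78–136 → 59 bp
Sorted largest to smallest: 70, 59, 7 bp.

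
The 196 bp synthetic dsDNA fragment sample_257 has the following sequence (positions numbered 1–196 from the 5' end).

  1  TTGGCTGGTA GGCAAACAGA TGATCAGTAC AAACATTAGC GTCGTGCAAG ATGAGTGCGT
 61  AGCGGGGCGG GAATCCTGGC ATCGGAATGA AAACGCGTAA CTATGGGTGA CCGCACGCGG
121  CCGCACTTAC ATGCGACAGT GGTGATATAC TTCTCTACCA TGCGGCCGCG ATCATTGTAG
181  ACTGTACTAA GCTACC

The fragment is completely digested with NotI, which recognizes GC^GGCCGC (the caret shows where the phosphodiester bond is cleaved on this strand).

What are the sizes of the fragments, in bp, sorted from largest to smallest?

118, 45, 33 bp

NotI sites (GCGGCCGC) start at positions 117, 162.
NotI cuts after base 2 of each site, so after positions 118, 163.
Linear molecule, 2 cuts → 3 fragments:
  1–118 → 118 bp
  119–163 → 45 bp
  164–196 → 33 bp
Sorted largest to smallest: 118, 45, 33 bp.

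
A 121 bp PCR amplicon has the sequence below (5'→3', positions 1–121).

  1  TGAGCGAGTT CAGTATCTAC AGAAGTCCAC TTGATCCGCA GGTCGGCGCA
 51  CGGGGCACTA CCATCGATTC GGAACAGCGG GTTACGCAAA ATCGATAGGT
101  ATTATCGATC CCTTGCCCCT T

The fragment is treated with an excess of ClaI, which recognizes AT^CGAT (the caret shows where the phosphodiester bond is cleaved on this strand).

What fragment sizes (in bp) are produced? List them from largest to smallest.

64, 28, 16, 13 bp

ClaI sites (ATCGAT) start at positions 63, 91, 104.
ClaI cuts after base 2 of each site, so after positions 64, 92, 105.
Linear molecule, 3 cuts → 4 fragments:
  1–64 → 64 bp
  65–92 → 28 bp
  93–105 → 13 bp
  106–121 → 16 bp
Sorted largest to smallest: 64, 28, 16, 13 bp.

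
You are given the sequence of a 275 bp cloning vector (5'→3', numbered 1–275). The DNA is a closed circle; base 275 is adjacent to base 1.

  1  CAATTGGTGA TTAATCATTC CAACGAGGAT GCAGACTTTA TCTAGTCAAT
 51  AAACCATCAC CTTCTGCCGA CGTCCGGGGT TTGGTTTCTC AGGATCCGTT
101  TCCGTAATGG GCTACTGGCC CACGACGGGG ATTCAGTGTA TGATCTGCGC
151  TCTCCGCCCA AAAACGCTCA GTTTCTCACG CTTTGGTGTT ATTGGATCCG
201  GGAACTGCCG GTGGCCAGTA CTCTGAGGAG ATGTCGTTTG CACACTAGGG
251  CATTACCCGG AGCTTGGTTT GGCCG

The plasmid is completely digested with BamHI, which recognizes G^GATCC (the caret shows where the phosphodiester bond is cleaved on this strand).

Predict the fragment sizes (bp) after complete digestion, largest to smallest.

BamHI sites (GGATCC) start at positions 92, 194.
BamHI cuts after the first base of each site, so after positions 92, 194.
Circular molecule, 2 cuts → 2 fragments:
  93–194 → 102 bp
  195–275 then 1–92 → 81 + 92 = 173 bp
Sorted largest to smallest: 173, 102 bp.

173, 102 bp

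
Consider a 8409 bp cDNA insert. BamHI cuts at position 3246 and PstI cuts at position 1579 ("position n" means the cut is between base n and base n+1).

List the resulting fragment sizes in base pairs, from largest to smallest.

Combined cut positions (sorted): 1579, 3246.
Linear molecule, 2 cuts → 3 fragments:
  1579 − 0 = 1579 bp
  3246 − 1579 = 1667 bp
  8409 − 3246 = 5163 bp
Sorted largest to smallest: 5163, 1667, 1579 bp.

5163, 1667, 1579 bp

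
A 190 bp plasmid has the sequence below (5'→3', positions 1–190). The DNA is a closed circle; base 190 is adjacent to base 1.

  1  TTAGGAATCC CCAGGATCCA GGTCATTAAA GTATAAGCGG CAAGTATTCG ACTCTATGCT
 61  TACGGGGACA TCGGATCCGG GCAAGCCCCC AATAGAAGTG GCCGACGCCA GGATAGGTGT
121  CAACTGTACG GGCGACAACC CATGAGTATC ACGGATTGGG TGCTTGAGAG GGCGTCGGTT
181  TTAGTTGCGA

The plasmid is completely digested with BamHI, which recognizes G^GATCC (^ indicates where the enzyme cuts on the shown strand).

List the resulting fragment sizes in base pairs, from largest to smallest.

131, 59 bp

BamHI sites (GGATCC) start at positions 14, 73.
BamHI cuts after the first base of each site, so after positions 14, 73.
Circular molecule, 2 cuts → 2 fragments:
  15–73 → 59 bp
  74–190 then 1–14 → 117 + 14 = 131 bp
Sorted largest to smallest: 131, 59 bp.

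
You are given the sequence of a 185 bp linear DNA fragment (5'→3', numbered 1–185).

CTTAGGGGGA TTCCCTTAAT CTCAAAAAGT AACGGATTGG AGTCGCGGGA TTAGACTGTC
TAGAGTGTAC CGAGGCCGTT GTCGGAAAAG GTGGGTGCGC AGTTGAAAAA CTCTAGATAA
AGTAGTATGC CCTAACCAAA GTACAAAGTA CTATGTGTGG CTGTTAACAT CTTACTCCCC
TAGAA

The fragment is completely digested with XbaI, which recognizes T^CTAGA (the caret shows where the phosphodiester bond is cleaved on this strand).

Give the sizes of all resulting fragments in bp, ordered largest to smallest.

XbaI sites (TCTAGA) start at positions 59, 112.
XbaI cuts after the first base of each site, so after positions 59, 112.
Linear molecule, 2 cuts → 3 fragments:
  1–59 → 59 bp
  60–112 → 53 bp
  113–185 → 73 bp
Sorted largest to smallest: 73, 59, 53 bp.

73, 59, 53 bp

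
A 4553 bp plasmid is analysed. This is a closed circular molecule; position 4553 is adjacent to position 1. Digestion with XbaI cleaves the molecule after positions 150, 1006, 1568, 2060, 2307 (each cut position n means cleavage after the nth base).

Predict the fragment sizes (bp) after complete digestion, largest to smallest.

2396, 856, 562, 492, 247 bp

Circular molecule, 5 cuts → 5 fragments:
  1006 − 150 = 856 bp
  1568 − 1006 = 562 bp
  2060 − 1568 = 492 bp
  2307 − 2060 = 247 bp
  wrap: 4553 − 2307 + 150 = 2396 bp
Sorted largest to smallest: 2396, 856, 562, 492, 247 bp.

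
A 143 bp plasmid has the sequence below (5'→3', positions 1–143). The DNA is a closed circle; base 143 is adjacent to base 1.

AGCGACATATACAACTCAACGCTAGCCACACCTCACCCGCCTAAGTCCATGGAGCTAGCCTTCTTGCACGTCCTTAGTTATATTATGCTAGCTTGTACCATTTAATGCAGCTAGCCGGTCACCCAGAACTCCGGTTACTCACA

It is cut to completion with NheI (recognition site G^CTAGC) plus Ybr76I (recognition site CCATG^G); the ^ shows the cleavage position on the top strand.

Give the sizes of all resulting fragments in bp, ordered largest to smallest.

54, 33, 30, 23, 3 bp

NheI sites (GCTAGC) start at positions 21, 54, 87, 110.
NheI cuts after the first base of each site, so after positions 21, 54, 87, 110.
The Ybr76I site (CCATGG) starts at position 47.
Ybr76I cuts after base 5 of each site (before the last base), so after position 51.
Combined cut positions: 21, 51, 54, 87, 110.
Circular molecule, 5 cuts → 5 fragments:
  22–51 → 30 bp
  52–54 → 3 bp
  55–87 → 33 bp
  88–110 → 23 bp
  111–143 then 1–21 → 33 + 21 = 54 bp
Sorted largest to smallest: 54, 33, 30, 23, 3 bp.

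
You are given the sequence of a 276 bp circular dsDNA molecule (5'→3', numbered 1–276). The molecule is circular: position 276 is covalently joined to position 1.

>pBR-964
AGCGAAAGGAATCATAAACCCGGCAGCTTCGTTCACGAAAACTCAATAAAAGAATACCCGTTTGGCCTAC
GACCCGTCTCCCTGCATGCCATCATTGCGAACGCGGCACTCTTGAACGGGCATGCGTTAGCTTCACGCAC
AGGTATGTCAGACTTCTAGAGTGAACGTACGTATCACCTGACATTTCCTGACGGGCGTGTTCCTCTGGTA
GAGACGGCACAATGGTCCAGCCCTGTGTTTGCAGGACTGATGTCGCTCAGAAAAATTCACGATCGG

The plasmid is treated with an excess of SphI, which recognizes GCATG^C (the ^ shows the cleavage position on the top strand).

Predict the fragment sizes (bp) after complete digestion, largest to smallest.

240, 36 bp

SphI sites (GCATGC) start at positions 84, 120.
SphI cuts after base 5 of each site (before the last base), so after positions 88, 124.
Circular molecule, 2 cuts → 2 fragments:
  89–124 → 36 bp
  125–276 then 1–88 → 152 + 88 = 240 bp
Sorted largest to smallest: 240, 36 bp.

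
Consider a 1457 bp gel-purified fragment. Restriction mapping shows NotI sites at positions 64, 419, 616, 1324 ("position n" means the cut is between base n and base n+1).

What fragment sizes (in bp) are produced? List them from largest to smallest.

Linear molecule, 4 cuts → 5 fragments:
  64 − 0 = 64 bp
  419 − 64 = 355 bp
  616 − 419 = 197 bp
  1324 − 616 = 708 bp
  1457 − 1324 = 133 bp
Sorted largest to smallest: 708, 355, 197, 133, 64 bp.

708, 355, 197, 133, 64 bp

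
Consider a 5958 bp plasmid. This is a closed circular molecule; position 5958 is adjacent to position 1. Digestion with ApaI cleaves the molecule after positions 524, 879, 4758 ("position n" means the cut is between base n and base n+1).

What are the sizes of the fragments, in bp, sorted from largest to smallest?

3879, 1724, 355 bp

Circular molecule, 3 cuts → 3 fragments:
  879 − 524 = 355 bp
  4758 − 879 = 3879 bp
  wrap: 5958 − 4758 + 524 = 1724 bp
Sorted largest to smallest: 3879, 1724, 355 bp.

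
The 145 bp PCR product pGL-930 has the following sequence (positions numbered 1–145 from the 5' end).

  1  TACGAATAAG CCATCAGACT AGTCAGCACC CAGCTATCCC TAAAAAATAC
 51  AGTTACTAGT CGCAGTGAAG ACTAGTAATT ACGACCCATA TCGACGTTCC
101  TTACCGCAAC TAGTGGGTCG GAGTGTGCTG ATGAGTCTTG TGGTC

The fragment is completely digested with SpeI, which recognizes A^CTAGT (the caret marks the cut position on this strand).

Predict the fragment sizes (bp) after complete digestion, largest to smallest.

38, 37, 36, 18, 16 bp

SpeI sites (ACTAGT) start at positions 18, 55, 71, 109.
SpeI cuts after the first base of each site, so after positions 18, 55, 71, 109.
Linear molecule, 4 cuts → 5 fragments:
  1–18 → 18 bp
  19–55 → 37 bp
  56–71 → 16 bp
  72–109 → 38 bp
  110–145 → 36 bp
Sorted largest to smallest: 38, 37, 36, 18, 16 bp.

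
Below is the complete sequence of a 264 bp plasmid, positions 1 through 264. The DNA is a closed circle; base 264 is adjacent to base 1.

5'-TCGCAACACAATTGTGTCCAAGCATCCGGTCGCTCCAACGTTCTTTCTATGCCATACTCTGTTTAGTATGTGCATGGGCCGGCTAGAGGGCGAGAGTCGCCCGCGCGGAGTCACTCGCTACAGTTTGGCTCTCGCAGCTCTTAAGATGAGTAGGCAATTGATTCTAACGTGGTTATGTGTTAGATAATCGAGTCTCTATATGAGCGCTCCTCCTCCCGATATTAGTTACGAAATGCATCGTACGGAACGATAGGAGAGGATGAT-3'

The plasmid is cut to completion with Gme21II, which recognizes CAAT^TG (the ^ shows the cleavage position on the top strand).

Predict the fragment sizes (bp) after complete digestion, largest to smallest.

146, 118 bp

Gme21II sites (CAATTG) start at positions 9, 155.
Gme21II cuts after base 4 of each site, so after positions 12, 158.
Circular molecule, 2 cuts → 2 fragments:
  13–158 → 146 bp
  159–264 then 1–12 → 106 + 12 = 118 bp
Sorted largest to smallest: 146, 118 bp.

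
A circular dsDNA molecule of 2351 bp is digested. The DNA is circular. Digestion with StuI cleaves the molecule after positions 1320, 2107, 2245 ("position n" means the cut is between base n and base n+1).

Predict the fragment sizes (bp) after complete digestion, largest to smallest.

1426, 787, 138 bp

Circular molecule, 3 cuts → 3 fragments:
  2107 − 1320 = 787 bp
  2245 − 2107 = 138 bp
  wrap: 2351 − 2245 + 1320 = 1426 bp
Sorted largest to smallest: 1426, 787, 138 bp.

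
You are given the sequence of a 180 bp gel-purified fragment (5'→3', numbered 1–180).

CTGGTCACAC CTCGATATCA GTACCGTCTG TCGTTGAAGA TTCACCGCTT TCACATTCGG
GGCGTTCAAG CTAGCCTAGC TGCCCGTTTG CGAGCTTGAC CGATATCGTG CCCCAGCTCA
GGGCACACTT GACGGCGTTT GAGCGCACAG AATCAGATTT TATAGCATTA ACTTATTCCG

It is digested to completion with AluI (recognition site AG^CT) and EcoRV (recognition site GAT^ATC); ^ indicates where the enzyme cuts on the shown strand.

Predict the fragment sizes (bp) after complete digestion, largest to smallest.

64, 54, 16, 15, 12, 10, 9 bp

AluI sites (AGCT) start at positions 69, 78, 93, 115.
AluI cuts after base 2 of each site, so after positions 70, 79, 94, 116.
EcoRV sites (GATATC) start at positions 14, 102.
EcoRV cuts after base 3 of each site, so after positions 16, 104.
Combined cut positions: 16, 70, 79, 94, 104, 116.
Linear molecule, 6 cuts → 7 fragments:
  1–16 → 16 bp
  17–70 → 54 bp
  71–79 → 9 bp
  80–94 → 15 bp
  95–104 → 10 bp
  105–116 → 12 bp
  117–180 → 64 bp
Sorted largest to smallest: 64, 54, 16, 15, 12, 10, 9 bp.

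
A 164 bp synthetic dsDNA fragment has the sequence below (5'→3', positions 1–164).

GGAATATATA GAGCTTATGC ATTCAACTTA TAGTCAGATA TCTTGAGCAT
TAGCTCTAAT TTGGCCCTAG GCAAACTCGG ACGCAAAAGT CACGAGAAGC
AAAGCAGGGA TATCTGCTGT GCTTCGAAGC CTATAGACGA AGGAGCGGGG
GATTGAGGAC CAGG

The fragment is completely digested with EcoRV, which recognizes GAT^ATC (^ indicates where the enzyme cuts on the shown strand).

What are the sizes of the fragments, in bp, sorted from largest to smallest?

72, 53, 39 bp

EcoRV sites (GATATC) start at positions 37, 109.
EcoRV cuts after base 3 of each site, so after positions 39, 111.
Linear molecule, 2 cuts → 3 fragments:
  1–39 → 39 bp
  40–111 → 72 bp
  112–164 → 53 bp
Sorted largest to smallest: 72, 53, 39 bp.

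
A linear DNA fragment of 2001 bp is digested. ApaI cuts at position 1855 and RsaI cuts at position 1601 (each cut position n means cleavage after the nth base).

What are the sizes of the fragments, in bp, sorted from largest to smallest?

1601, 254, 146 bp

Combined cut positions (sorted): 1601, 1855.
Linear molecule, 2 cuts → 3 fragments:
  1601 − 0 = 1601 bp
  1855 − 1601 = 254 bp
  2001 − 1855 = 146 bp
Sorted largest to smallest: 1601, 254, 146 bp.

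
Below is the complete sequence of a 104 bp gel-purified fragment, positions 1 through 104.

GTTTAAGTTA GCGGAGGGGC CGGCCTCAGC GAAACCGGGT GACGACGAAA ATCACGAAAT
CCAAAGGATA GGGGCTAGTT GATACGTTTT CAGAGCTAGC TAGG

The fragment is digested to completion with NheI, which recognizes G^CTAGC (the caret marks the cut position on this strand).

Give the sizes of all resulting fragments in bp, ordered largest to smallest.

The NheI site (GCTAGC) starts at position 95.
NheI cuts after the first base of each site, so after position 95.
Linear molecule, 1 cut → 2 fragments:
  1–95 → 95 bp
  96–104 → 9 bp
Sorted largest to smallest: 95, 9 bp.

95, 9 bp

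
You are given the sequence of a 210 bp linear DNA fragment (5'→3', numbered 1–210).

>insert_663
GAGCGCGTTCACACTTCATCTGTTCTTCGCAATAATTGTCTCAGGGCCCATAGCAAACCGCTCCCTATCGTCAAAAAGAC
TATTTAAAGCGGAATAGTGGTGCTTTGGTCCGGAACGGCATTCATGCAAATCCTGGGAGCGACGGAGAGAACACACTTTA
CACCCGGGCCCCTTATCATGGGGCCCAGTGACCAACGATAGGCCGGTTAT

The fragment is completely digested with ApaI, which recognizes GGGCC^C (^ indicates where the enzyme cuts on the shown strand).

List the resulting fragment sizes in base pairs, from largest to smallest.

122, 48, 25, 15 bp

ApaI sites (GGGCCC) start at positions 44, 166, 181.
ApaI cuts after base 5 of each site (before the last base), so after positions 48, 170, 185.
Linear molecule, 3 cuts → 4 fragments:
  1–48 → 48 bp
  49–170 → 122 bp
  171–185 → 15 bp
  186–210 → 25 bp
Sorted largest to smallest: 122, 48, 25, 15 bp.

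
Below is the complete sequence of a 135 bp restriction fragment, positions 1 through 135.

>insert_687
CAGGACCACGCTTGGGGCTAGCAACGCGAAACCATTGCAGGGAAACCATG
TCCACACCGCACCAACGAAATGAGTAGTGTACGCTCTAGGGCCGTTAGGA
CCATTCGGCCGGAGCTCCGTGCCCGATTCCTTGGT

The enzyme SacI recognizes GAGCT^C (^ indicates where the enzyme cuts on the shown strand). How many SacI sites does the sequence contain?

1

GAGCTC occurs starting at position 112.
SacI cuts at 1 site.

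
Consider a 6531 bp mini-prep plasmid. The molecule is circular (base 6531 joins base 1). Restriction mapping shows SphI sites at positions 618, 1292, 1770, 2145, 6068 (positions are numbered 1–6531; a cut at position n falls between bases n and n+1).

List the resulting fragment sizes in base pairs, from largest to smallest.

Circular molecule, 5 cuts → 5 fragments:
  1292 − 618 = 674 bp
  1770 − 1292 = 478 bp
  2145 − 1770 = 375 bp
  6068 − 2145 = 3923 bp
  wrap: 6531 − 6068 + 618 = 1081 bp
Sorted largest to smallest: 3923, 1081, 674, 478, 375 bp.

3923, 1081, 674, 478, 375 bp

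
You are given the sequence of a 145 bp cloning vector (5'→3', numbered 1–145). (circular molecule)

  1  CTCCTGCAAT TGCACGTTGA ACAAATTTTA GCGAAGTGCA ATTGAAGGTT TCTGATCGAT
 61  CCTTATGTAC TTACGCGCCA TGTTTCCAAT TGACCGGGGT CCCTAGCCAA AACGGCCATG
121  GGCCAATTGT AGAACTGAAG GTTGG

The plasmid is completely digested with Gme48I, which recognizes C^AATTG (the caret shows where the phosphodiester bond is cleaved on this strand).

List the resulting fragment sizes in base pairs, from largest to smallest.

48, 37, 32, 28 bp

Gme48I sites (CAATTG) start at positions 7, 39, 87, 124.
Gme48I cuts after the first base of each site, so after positions 7, 39, 87, 124.
Circular molecule, 4 cuts → 4 fragments:
  8–39 → 32 bp
  40–87 → 48 bp
  88–124 → 37 bp
  125–145 then 1–7 → 21 + 7 = 28 bp
Sorted largest to smallest: 48, 37, 32, 28 bp.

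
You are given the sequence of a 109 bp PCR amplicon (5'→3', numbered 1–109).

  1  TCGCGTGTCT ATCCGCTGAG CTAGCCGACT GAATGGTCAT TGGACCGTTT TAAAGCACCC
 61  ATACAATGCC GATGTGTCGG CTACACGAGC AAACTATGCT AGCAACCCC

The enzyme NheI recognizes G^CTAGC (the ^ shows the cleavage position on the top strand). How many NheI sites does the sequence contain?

2

GCTAGC occurs starting at positions 20, 98.
NheI cuts at 2 sites.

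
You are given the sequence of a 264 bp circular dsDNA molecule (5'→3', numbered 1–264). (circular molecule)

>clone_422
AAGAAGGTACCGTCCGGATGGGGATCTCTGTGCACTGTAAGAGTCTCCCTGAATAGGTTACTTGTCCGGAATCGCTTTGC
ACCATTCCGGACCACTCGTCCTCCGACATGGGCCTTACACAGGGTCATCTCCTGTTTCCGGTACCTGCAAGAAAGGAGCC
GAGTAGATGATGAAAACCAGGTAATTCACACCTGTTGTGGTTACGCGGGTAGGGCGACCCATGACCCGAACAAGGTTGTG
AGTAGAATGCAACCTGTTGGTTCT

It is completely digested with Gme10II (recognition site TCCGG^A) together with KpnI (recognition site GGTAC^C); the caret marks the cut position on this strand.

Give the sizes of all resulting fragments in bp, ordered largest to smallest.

Gme10II sites (TCCGGA) start at positions 13, 65, 86.
Gme10II cuts after base 5 of each site (before the last base), so after positions 17, 69, 90.
KpnI sites (GGTACC) start at positions 6, 140.
KpnI cuts after base 5 of each site (before the last base), so after positions 10, 144.
Combined cut positions: 10, 17, 69, 90, 144.
Circular molecule, 5 cuts → 5 fragments:
  11–17 → 7 bp
  18–69 → 52 bp
  70–90 → 21 bp
  91–144 → 54 bp
  145–264 then 1–10 → 120 + 10 = 130 bp
Sorted largest to smallest: 130, 54, 52, 21, 7 bp.

130, 54, 52, 21, 7 bp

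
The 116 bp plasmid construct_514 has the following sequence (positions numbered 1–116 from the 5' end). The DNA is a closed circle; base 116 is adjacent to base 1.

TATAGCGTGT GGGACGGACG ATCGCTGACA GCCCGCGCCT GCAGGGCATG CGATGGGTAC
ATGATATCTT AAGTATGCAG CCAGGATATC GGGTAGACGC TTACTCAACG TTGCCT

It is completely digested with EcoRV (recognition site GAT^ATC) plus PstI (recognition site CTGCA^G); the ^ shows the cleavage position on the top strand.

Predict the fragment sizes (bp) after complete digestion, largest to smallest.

72, 22, 22 bp

EcoRV sites (GATATC) start at positions 63, 85.
EcoRV cuts after base 3 of each site, so after positions 65, 87.
The PstI site (CTGCAG) starts at position 39.
PstI cuts after base 5 of each site (before the last base), so after position 43.
Combined cut positions: 43, 65, 87.
Circular molecule, 3 cuts → 3 fragments:
  44–65 → 22 bp
  66–87 → 22 bp
  88–116 then 1–43 → 29 + 43 = 72 bp
Sorted largest to smallest: 72, 22, 22 bp.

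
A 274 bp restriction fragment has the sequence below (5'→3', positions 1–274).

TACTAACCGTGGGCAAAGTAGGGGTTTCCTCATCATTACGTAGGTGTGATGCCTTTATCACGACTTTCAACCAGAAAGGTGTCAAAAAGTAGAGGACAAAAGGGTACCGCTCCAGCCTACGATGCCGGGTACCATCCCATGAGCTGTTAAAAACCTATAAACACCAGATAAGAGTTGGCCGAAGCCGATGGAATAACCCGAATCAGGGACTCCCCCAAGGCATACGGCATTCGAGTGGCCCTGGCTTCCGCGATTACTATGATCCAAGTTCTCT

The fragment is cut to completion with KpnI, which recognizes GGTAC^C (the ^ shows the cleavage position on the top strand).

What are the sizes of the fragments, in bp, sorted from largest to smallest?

KpnI sites (GGTACC) start at positions 103, 128.
KpnI cuts after base 5 of each site (before the last base), so after positions 107, 132.
Linear molecule, 2 cuts → 3 fragments:
  1–107 → 107 bp
  108–132 → 25 bp
  133–274 → 142 bp
Sorted largest to smallest: 142, 107, 25 bp.

142, 107, 25 bp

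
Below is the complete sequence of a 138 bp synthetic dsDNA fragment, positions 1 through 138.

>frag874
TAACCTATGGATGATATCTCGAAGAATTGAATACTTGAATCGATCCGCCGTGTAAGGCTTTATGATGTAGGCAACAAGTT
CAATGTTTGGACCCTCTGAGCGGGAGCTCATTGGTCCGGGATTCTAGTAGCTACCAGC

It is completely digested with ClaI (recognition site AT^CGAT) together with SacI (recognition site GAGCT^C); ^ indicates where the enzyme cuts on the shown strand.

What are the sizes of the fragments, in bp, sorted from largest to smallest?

The ClaI site (ATCGAT) starts at position 39.
ClaI cuts after base 2 of each site, so after position 40.
The SacI site (GAGCTC) starts at position 104.
SacI cuts after base 5 of each site (before the last base), so after position 108.
Combined cut positions: 40, 108.
Linear molecule, 2 cuts → 3 fragments:
  1–40 → 40 bp
  41–108 → 68 bp
  109–138 → 30 bp
Sorted largest to smallest: 68, 40, 30 bp.

68, 40, 30 bp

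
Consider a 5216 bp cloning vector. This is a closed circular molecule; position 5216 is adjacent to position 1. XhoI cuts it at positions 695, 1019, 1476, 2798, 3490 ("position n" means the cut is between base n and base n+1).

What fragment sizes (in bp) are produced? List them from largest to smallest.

2421, 1322, 692, 457, 324 bp

Circular molecule, 5 cuts → 5 fragments:
  1019 − 695 = 324 bp
  1476 − 1019 = 457 bp
  2798 − 1476 = 1322 bp
  3490 − 2798 = 692 bp
  wrap: 5216 − 3490 + 695 = 2421 bp
Sorted largest to smallest: 2421, 1322, 692, 457, 324 bp.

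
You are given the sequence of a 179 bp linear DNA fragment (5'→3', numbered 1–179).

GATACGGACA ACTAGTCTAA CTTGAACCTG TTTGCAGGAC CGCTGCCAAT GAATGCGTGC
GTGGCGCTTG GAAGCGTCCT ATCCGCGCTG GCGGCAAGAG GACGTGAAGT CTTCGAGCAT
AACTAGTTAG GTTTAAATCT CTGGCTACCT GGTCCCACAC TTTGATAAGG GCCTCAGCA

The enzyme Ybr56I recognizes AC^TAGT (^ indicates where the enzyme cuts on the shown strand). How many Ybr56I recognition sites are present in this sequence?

ACTAGT occurs starting at positions 11, 122.
Ybr56I cuts at 2 sites.

2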